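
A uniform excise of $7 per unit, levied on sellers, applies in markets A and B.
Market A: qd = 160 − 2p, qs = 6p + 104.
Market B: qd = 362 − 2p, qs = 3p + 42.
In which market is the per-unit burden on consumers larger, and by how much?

Market A, by $1.05.

Market A: pre-tax p* = $7, q* = 146; post-tax q = 135.5; per-unit burden on consumers = $5.25.
Market B: pre-tax p* = $64, q* = 234; post-tax q = 225.6; per-unit burden on consumers = $4.2.
Difference: $5.25 vs $4.2 → market A is larger by $1.05.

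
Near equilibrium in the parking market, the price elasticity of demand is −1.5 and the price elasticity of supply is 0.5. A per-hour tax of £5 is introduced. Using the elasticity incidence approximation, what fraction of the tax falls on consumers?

Consumers' share ≈ 0.25.

Incidence ratio: consumers' share ≈ εs / (εs + |εd|) = 0.5 / (0.5 + 1.5) = 0.25.
Supply is the less elastic side, so consumers bear the smaller share.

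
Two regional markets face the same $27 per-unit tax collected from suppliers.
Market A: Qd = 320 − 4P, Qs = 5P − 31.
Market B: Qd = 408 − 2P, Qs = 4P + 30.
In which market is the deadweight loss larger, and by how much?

Market A, by $324.

Market A: pre-tax P* = $39, Q* = 164; post-tax Q = 104; deadweight loss = $810.
Market B: pre-tax P* = $63, Q* = 282; post-tax Q = 246; deadweight loss = $486.
Difference: $810 vs $486 → market A is larger by $324.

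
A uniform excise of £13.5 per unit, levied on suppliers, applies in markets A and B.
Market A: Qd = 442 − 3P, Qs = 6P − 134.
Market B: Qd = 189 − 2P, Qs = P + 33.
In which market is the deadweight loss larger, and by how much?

Market A: pre-tax P* = £64, Q* = 250; post-tax Q = 223; deadweight loss = £182.25.
Market B: pre-tax P* = £52, Q* = 85; post-tax Q = 76; deadweight loss = £60.75.
Difference: £182.25 vs £60.75 → market A is larger by £121.5.

Market A, by £121.5.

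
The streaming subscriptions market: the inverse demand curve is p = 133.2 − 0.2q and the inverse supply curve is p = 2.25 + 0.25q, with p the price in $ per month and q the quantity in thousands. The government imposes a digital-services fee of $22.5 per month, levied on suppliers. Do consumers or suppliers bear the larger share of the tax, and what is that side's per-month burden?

Inverting to q(p) form: qd = 666 − 5p; qs = 4p − 9.
Before the tax: set 666 − 5p = 4p − 9 → p* = $75, q* = 291.
With the tax collected from suppliers, supply shifts: qs = 4(p − 22.5) − 9.
Solving gives q = 241 with consumers paying $85 and suppliers receiving $62.5 (the $22.5 wedge).
Per-month burden: consumers $10, suppliers $12.5.
Suppliers take the larger share because supply is less price-elastic here (demand slope 5 vs supply slope 4).
The less price-elastic side of the market bears the larger share of a per-unit tax.

Suppliers bear the larger share: $12.5 per month.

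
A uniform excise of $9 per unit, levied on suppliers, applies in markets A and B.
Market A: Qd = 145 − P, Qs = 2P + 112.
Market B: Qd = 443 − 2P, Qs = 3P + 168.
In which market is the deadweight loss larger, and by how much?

Market A: pre-tax P* = $11, Q* = 134; post-tax Q = 128; deadweight loss = $27.
Market B: pre-tax P* = $55, Q* = 333; post-tax Q = 322.2; deadweight loss = $48.6.
Difference: $27 vs $48.6 → market B is larger by $21.6.

Market B, by $21.6.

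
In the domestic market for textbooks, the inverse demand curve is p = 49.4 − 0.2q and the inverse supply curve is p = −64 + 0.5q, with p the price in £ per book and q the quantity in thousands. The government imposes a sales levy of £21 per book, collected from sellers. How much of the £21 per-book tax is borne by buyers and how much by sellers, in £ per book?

Rewrite in direct form: qd = 247 − 5p and qs = 2p + 128.
Before the tax: set 247 − 5p = 2p + 128 → p* = £17, q* = 162.
With the tax collected from sellers, supply shifts: qs = 2(p − 21) + 128.
Solving gives q = 132 with buyers paying £23 and sellers receiving £2 (the £21 wedge).
Burden on buyers: £6; on sellers: £15. (They sum to £21.)
The less price-elastic side of the market bears the larger share of a per-unit tax.

Buyers bear £6 per book; sellers bear £15 per book.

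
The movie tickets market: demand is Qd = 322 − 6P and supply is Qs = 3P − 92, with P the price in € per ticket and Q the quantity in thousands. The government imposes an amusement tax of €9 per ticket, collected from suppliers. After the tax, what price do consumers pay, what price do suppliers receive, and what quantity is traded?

Consumers pay €49; suppliers receive €40; quantity = 28.

Without the tax, 322 − 6P = 3P − 92 gives 9P = 414, so P* = €46 and Q* = 46.
With the tax collected from suppliers, supply shifts: Qs = 3(P − 9) − 92.
New equilibrium: consumers pay €49, suppliers receive €40, Q = 28. (Wedge: Pb − Ps = 9.)
The less price-elastic side of the market bears the larger share of a per-unit tax.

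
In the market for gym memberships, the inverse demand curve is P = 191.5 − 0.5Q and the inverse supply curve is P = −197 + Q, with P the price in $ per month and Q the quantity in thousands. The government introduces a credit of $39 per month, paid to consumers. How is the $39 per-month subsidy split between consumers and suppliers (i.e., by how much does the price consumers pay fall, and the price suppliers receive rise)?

Inverting to Q(P) form: Qd = 383 − 2P; Qs = P + 197.
Without the subsidy, 383 − 2P = P + 197 gives 3P = 186, so P* = $62 and Q* = 259.
With a per-unit subsidy paid to consumers, each effectively pays P − 39, so demand becomes Qd = 383 − 2(P − 39).
New equilibrium: consumers pay $49, suppliers receive $88, Q = 285. (Wedge: Pb − Ps = −39.)
Gain to consumers: $13; to suppliers: $26. (They sum to $39.)

Consumers gain $13 per month; suppliers gain $26 per month.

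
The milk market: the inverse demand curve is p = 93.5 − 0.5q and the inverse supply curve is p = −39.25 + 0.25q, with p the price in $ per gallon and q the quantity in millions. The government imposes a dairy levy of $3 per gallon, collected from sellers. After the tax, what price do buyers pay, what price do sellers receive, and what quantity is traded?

Buyers pay $7; sellers receive $4; quantity = 173.

Inverting to q(p) form: qd = 187 − 2p; qs = 4p + 157.
Before the tax: set 187 − 2p = 4p + 157 → p* = $5, q* = 177.
With the tax collected from sellers, supply shifts: qs = 4(p − 3) + 157.
New equilibrium: buyers pay $7, sellers receive $4, q = 173. (Wedge: pb − ps = 3.)
The less price-elastic side of the market bears the larger share of a per-unit tax.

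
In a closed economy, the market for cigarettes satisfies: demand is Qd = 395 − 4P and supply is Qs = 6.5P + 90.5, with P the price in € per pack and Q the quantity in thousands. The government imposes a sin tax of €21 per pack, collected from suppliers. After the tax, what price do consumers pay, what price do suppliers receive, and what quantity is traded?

Before the tax: set 395 − 4P = 6.5P + 90.5 → P* = €29, Q* = 279.
With the tax collected from suppliers, supply shifts: Qs = 6.5(P − 21) + 90.5.
Solving gives Q = 227 with consumers paying €42 and suppliers receiving €21 (the €21 wedge).
The less price-elastic side of the market bears the larger share of a per-unit tax.

Consumers pay €42; suppliers receive €21; quantity = 227.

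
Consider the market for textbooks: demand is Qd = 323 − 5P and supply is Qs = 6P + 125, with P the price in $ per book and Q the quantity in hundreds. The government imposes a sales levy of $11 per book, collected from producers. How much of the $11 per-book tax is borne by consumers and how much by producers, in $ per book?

Consumers bear $6 per book; producers bear $5 per book.

Before the tax: set 323 − 5P = 6P + 125 → P* = $18, Q* = 233.
With the tax collected from producers, supply shifts: Qs = 6(P − 11) + 125.
New equilibrium: consumers pay $24, producers receive $13, Q = 203. (Wedge: Pb − Ps = 11.)
Burden on consumers: $6; on producers: $5. (They sum to $11.)
The less price-elastic side of the market bears the larger share of a per-unit tax.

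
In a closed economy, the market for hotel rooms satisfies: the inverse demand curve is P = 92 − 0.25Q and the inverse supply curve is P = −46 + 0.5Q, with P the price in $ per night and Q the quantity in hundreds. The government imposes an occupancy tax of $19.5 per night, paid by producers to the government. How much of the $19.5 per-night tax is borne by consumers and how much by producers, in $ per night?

Consumers bear $6.5 per night; producers bear $13 per night.

Inverting to Q(P) form: Qd = 368 − 4P; Qs = 2P + 92.
Without the tax, 368 − 4P = 2P + 92 gives 6P = 276, so P* = $46 and Q* = 184.
With the tax collected from producers, supply shifts: Qs = 2(P − 19.5) + 92.
Solving gives Q = 158 with consumers paying $52.5 and producers receiving $33 (the $19.5 wedge).
Burden on consumers: $6.5; on producers: $13. (They sum to $19.5.)
The less price-elastic side of the market bears the larger share of a per-unit tax.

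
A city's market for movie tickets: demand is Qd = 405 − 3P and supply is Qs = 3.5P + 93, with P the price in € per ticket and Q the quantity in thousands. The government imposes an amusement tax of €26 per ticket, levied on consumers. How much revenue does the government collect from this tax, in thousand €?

Before the tax: set 405 − 3P = 3.5P + 93 → P* = €48, Q* = 261.
With the tax collected from consumers, demand (in seller-price terms) shifts: Qd = 405 − 3(P + 26).
Solving gives Q = 219 with consumers paying €62 and sellers receiving €36 (the €26 wedge).
Revenue = t · Q = 26 · 219 = €5694.

Tax revenue = €5694 thousand.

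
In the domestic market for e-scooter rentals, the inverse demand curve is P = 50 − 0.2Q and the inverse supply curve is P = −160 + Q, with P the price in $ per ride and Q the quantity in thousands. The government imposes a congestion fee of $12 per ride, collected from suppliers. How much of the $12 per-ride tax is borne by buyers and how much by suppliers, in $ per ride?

Inverting to Q(P) form: Qd = 250 − 5P; Qs = P + 160.
Without the tax, 250 − 5P = P + 160 gives 6P = 90, so P* = $15 and Q* = 175.
With the tax collected from suppliers, supply shifts: Qs = (P − 12) + 160.
Solving gives Q = 165 with buyers paying $17 and suppliers receiving $5 (the $12 wedge).
Burden on buyers: $2; on suppliers: $10. (They sum to $12.)
The less price-elastic side of the market bears the larger share of a per-unit tax.

Buyers bear $2 per ride; suppliers bear $10 per ride.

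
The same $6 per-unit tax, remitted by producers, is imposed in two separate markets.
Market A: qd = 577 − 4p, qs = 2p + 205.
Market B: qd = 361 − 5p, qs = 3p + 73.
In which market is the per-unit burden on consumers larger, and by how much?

Market B, by $0.25.

Market A: pre-tax p* = $62, q* = 329; post-tax q = 321; per-unit burden on consumers = $2.
Market B: pre-tax p* = $36, q* = 181; post-tax q = 169.75; per-unit burden on consumers = $2.25.
Difference: $2 vs $2.25 → market B is larger by $0.25.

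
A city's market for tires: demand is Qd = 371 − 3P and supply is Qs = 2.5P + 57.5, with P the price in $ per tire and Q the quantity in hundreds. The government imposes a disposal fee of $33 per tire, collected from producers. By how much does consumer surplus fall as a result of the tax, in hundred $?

Without the tax, 371 − 3P = 2.5P + 57.5 gives 5.5P = 313.5, so P* = $57 and Q* = 200.
With the tax collected from producers, supply shifts: Qs = 2.5(P − 33) + 57.5.
Solving gives Q = 155 with buyers paying $72 and producers receiving $39 (the $33 wedge).
ΔCS is the trapezoid between Q = 155 and Q = 200 of height $15: ½ · (200 + 155) · 15 = $2662.5.

Consumer surplus falls by $2662.5 hundred.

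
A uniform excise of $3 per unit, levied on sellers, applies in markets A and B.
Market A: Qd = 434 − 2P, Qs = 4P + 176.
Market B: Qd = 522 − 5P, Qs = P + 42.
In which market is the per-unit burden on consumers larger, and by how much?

Market A, by $1.5.

Market A: pre-tax P* = $43, Q* = 348; post-tax Q = 344; per-unit burden on consumers = $2.
Market B: pre-tax P* = $80, Q* = 122; post-tax Q = 119.5; per-unit burden on consumers = $0.5.
Difference: $2 vs $0.5 → market A is larger by $1.5.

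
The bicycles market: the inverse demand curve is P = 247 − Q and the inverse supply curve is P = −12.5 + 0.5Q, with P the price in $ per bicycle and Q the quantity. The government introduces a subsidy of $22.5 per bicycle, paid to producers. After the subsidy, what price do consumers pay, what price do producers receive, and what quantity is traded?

Rewrite in direct form: Qd = 247 − P and Qs = 2P + 25.
Before the subsidy: set 247 − P = 2P + 25 → P* = $74, Q* = 173.
With a per-unit subsidy paid to producers, each receives P + 22.5 per unit sold, so supply becomes Qs = 2(P + 22.5) + 25.
Solving gives Q = 188 with consumers paying $59 and producers receiving $81.5 (the $22.5 wedge).

Consumers pay $59; producers receive $81.5; quantity = 188.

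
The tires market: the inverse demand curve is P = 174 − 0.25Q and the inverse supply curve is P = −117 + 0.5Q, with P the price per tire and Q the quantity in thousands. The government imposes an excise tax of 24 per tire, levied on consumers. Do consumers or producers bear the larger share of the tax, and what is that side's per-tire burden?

Inverting to Q(P) form: Qd = 696 − 4P; Qs = 2P + 234.
Without the tax, 696 − 4P = 2P + 234 gives 6P = 462, so P* = 77 and Q* = 388.
With the tax collected from consumers, demand (in seller-price terms) shifts: Qd = 696 − 4(P + 24).
Solving gives Q = 356 with consumers paying 85 and producers receiving 61 (the 24 wedge).
Per-tire burden: consumers 8, producers 16.
Producers take the larger share because supply is less price-elastic here (demand slope 4 vs supply slope 2).

Producers bear the larger share: 16 per tire.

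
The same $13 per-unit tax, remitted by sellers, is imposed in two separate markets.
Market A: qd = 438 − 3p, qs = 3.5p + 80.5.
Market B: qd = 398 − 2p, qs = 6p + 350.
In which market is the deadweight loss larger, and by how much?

Market A, by $9.75.

Market A: pre-tax p* = $55, q* = 273; post-tax q = 252; deadweight loss = $136.5.
Market B: pre-tax p* = $6, q* = 386; post-tax q = 366.5; deadweight loss = $126.75.
Difference: $136.5 vs $126.75 → market A is larger by $9.75.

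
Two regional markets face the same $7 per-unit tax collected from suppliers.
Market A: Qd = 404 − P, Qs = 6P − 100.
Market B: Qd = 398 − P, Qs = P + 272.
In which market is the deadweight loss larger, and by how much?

Market A, by $8.75.

Market A: pre-tax P* = $72, Q* = 332; post-tax Q = 326; deadweight loss = $21.
Market B: pre-tax P* = $63, Q* = 335; post-tax Q = 331.5; deadweight loss = $12.25.
Difference: $21 vs $12.25 → market A is larger by $8.75.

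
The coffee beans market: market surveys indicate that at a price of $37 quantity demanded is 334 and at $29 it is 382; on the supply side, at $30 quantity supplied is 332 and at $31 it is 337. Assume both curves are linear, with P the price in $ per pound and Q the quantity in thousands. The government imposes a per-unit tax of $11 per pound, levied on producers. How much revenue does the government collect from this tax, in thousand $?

Tax revenue = $3542 thousand.

Demand slope: (382 − 334)/(29 − 37) = -6, so Qd = 556 − 6P.
Supply slope: (337 − 332)/(31 − 30) = 5, so Qs = 5P + 182.
Without the tax, 556 − 6P = 5P + 182 gives 11P = 374, so P* = $34 and Q* = 352.
With the tax collected from producers, supply shifts: Qs = 5(P − 11) + 182.
Solving gives Q = 322 with consumers paying $39 and producers receiving $28 (the $11 wedge).
Revenue = t · Q = 11 · 322 = $3542.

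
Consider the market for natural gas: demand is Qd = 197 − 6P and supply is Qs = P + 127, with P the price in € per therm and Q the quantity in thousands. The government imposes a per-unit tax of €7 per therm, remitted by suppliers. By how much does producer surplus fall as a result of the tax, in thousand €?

Producer surplus falls by €804 thousand.

Without the tax, 197 − 6P = P + 127 gives 7P = 70, so P* = €10 and Q* = 137.
With the tax collected from suppliers, supply shifts: Qs = (P − 7) + 127.
New equilibrium: buyers pay €11, suppliers receive €4, Q = 131. (Wedge: Pb − Ps = 7.)
ΔPS is the trapezoid between Q = 131 and Q = 137 of height €6: ½ · (137 + 131) · 6 = €804.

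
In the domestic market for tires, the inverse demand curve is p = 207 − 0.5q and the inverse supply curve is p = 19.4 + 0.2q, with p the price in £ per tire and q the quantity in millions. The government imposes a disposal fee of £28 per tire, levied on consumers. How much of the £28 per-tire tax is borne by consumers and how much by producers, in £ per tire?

Consumers bear £20 per tire; producers bear £8 per tire.

Inverting to q(p) form: qd = 414 − 2p; qs = 5p − 97.
Before the tax: set 414 − 2p = 5p − 97 → p* = £73, q* = 268.
With the tax collected from consumers, demand (in seller-price terms) shifts: qd = 414 − 2(p + 28).
Solving gives q = 228 with consumers paying £93 and producers receiving £65 (the £28 wedge).
Burden on consumers: £20; on producers: £8. (They sum to £28.)
The less price-elastic side of the market bears the larger share of a per-unit tax.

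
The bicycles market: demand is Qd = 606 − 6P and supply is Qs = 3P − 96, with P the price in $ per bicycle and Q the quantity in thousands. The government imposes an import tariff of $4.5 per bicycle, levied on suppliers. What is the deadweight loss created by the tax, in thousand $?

Before the tax: set 606 − 6P = 3P − 96 → P* = $78, Q* = 138.
With the tax collected from suppliers, supply shifts: Qs = 3(P − 4.5) − 96.
Solving gives Q = 129 with consumers paying $79.5 and suppliers receiving $75 (the $4.5 wedge).
Quantity falls by |ΔQ| = |138 − 129| = 9.
DWL = ½ · t · |ΔQ| = ½ · 4.5 · 9 = $20.25.

Deadweight loss = $20.25 thousand.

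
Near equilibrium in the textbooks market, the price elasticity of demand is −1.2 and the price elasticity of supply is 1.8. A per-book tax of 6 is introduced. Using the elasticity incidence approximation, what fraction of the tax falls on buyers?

Buyers' share ≈ 0.6.

Incidence ratio: buyers' share ≈ εs / (εs + |εd|) = 1.8 / (1.8 + 1.2) = 0.6.
Supply is the more elastic side, so buyers bear the larger share.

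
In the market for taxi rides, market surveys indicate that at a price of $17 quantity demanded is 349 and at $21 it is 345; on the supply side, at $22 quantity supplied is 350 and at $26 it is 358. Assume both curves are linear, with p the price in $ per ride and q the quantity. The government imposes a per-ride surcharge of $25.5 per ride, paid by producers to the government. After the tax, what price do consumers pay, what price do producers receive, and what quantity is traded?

Consumers pay $37; producers receive $11.5; quantity = 329.

Demand slope: (345 − 349)/(21 − 17) = -1, so qd = 366 − p.
Supply slope: (358 − 350)/(26 − 22) = 2, so qs = 2p + 306.
Without the tax, 366 − p = 2p + 306 gives 3p = 60, so p* = $20 and q* = 346.
With the tax collected from producers, supply shifts: qs = 2(p − 25.5) + 306.
Solving gives q = 329 with consumers paying $37 and producers receiving $11.5 (the $25.5 wedge).
The less price-elastic side of the market bears the larger share of a per-unit tax.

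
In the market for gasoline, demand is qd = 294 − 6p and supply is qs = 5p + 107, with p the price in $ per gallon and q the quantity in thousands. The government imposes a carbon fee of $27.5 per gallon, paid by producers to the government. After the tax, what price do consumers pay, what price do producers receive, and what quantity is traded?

Consumers pay $29.5; producers receive $2; quantity = 117.

Before the tax: set 294 − 6p = 5p + 107 → p* = $17, q* = 192.
With the tax collected from producers, supply shifts: qs = 5(p − 27.5) + 107.
New equilibrium: consumers pay $29.5, producers receive $2, q = 117. (Wedge: pb − ps = 27.5.)
The less price-elastic side of the market bears the larger share of a per-unit tax.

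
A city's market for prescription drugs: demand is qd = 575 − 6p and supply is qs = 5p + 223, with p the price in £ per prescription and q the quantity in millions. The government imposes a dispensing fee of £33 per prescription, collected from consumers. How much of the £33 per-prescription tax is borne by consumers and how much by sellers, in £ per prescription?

Consumers bear £15 per prescription; sellers bear £18 per prescription.

Before the tax: set 575 − 6p = 5p + 223 → p* = £32, q* = 383.
With the tax collected from consumers, demand (in seller-price terms) shifts: qd = 575 − 6(p + 33).
Solving gives q = 293 with consumers paying £47 and sellers receiving £14 (the £33 wedge).
Burden on consumers: £15; on sellers: £18. (They sum to £33.)
The less price-elastic side of the market bears the larger share of a per-unit tax.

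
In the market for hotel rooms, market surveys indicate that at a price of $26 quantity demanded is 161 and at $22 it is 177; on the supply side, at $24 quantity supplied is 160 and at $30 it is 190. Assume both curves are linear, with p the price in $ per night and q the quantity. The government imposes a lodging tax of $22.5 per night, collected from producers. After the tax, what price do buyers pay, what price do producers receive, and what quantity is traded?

Buyers pay $37.5; producers receive $15; quantity = 115.

Demand slope: (177 − 161)/(22 − 26) = -4, so qd = 265 − 4p.
Supply slope: (190 − 160)/(30 − 24) = 5, so qs = 5p + 40.
Without the tax, 265 − 4p = 5p + 40 gives 9p = 225, so p* = $25 and q* = 165.
With the tax collected from producers, supply shifts: qs = 5(p − 22.5) + 40.
New equilibrium: buyers pay $37.5, producers receive $15, q = 115. (Wedge: pb − ps = 22.5.)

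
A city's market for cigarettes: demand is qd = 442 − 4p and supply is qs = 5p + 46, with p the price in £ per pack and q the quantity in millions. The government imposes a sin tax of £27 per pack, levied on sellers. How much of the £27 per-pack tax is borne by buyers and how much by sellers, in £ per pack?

Before the tax: set 442 − 4p = 5p + 46 → p* = £44, q* = 266.
With the tax collected from sellers, supply shifts: qs = 5(p − 27) + 46.
New equilibrium: buyers pay £59, sellers receive £32, q = 206. (Wedge: pb − ps = 27.)
Burden on buyers: £15; on sellers: £12. (They sum to £27.)
The less price-elastic side of the market bears the larger share of a per-unit tax.

Buyers bear £15 per pack; sellers bear £12 per pack.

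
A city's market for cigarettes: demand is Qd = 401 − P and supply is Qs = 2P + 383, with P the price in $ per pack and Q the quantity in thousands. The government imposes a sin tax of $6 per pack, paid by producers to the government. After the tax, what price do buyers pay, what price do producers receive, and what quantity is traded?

Buyers pay $10; producers receive $4; quantity = 391.

Before the tax: set 401 − P = 2P + 383 → P* = $6, Q* = 395.
With the tax collected from producers, supply shifts: Qs = 2(P − 6) + 383.
New equilibrium: buyers pay $10, producers receive $4, Q = 391. (Wedge: Pb − Ps = 6.)
The less price-elastic side of the market bears the larger share of a per-unit tax.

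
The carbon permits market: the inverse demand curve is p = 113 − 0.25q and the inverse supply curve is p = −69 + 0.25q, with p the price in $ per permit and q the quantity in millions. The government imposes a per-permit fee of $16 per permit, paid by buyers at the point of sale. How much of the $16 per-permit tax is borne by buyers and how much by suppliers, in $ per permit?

Buyers bear $8 per permit; suppliers bear $8 per permit.

Inverting to q(p) form: qd = 452 − 4p; qs = 4p + 276.
Without the tax, 452 − 4p = 4p + 276 gives 8p = 176, so p* = $22 and q* = 364.
With the tax collected from buyers, demand (in seller-price terms) shifts: qd = 452 − 4(p + 16).
New equilibrium: buyers pay $30, suppliers receive $14, q = 332. (Wedge: pb − ps = 16.)
Burden on buyers: $8; on suppliers: $8. (They sum to $16.)
The less price-elastic side of the market bears the larger share of a per-unit tax.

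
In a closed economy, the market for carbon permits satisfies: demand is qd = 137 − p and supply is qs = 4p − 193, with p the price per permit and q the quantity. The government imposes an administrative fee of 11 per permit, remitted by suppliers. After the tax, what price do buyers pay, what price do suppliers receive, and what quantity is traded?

Before the tax: set 137 − p = 4p − 193 → p* = 66, q* = 71.
With the tax collected from suppliers, supply shifts: qs = 4(p − 11) − 193.
Solving gives q = 62.2 with buyers paying 74.8 and suppliers receiving 63.8 (the 11 wedge).

Buyers pay 74.8; suppliers receive 63.8; quantity = 62.2.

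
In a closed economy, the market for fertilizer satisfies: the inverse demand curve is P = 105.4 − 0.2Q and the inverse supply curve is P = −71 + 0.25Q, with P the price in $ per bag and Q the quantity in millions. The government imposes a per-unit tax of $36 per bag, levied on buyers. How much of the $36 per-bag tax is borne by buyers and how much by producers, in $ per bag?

Buyers bear $16 per bag; producers bear $20 per bag.

Rewrite in direct form: Qd = 527 − 5P and Qs = 4P + 284.
Before the tax: set 527 − 5P = 4P + 284 → P* = $27, Q* = 392.
With the tax collected from buyers, demand (in seller-price terms) shifts: Qd = 527 − 5(P + 36).
New equilibrium: buyers pay $43, producers receive $7, Q = 312. (Wedge: Pb − Ps = 36.)
Burden on buyers: $16; on producers: $20. (They sum to $36.)
The less price-elastic side of the market bears the larger share of a per-unit tax.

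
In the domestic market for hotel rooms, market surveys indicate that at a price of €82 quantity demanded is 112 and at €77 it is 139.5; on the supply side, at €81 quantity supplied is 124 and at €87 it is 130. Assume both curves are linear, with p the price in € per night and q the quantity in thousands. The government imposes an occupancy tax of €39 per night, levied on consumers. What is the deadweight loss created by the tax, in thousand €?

Demand slope: (139.5 − 112)/(77 − 82) = -5.5, so qd = 563 − 5.5p.
Supply slope: (130 − 124)/(87 − 81) = 1, so qs = p + 43.
Without the tax, 563 − 5.5p = p + 43 gives 6.5p = 520, so p* = €80 and q* = 123.
With the tax collected from consumers, demand (in seller-price terms) shifts: qd = 563 − 5.5(p + 39).
Solving gives q = 90 with consumers paying €86 and sellers receiving €47 (the €39 wedge).
Quantity falls by |ΔQ| = |123 − 90| = 33.
DWL = ½ · t · |ΔQ| = ½ · 39 · 33 = €643.5.

Deadweight loss = €643.5 thousand.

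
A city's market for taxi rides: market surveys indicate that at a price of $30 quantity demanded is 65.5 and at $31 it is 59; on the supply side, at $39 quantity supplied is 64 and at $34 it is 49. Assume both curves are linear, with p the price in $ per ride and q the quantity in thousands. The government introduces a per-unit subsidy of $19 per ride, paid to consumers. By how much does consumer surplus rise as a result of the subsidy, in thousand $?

Demand slope: (59 − 65.5)/(31 − 30) = -6.5, so qd = 260.5 − 6.5p.
Supply slope: (49 − 64)/(34 − 39) = 3, so qs = 3p − 53.
Without the subsidy, 260.5 − 6.5p = 3p − 53 gives 9.5p = 313.5, so p* = $33 and q* = 46.
With a per-unit subsidy paid to consumers, each effectively pays p − 19, so demand becomes qd = 260.5 − 6.5(p − 19).
Solving gives q = 85 with consumers paying $27 and suppliers receiving $46 (the $19 wedge).
ΔCS is the trapezoid between Q = 85 and Q = 46 of height $6: ½ · (46 + 85) · 6 = $393.

Consumer surplus rises by $393 thousand.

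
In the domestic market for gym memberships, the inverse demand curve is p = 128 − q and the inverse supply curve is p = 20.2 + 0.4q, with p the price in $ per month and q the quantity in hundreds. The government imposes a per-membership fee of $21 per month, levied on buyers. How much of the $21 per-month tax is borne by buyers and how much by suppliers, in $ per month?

Buyers bear $15 per month; suppliers bear $6 per month.

Inverting to q(p) form: qd = 128 − p; qs = 2.5p − 50.5.
Before the tax: set 128 − p = 2.5p − 50.5 → p* = $51, q* = 77.
With the tax collected from buyers, demand (in seller-price terms) shifts: qd = 128 − (p + 21).
Solving gives q = 62 with buyers paying $66 and suppliers receiving $45 (the $21 wedge).
Burden on buyers: $15; on suppliers: $6. (They sum to $21.)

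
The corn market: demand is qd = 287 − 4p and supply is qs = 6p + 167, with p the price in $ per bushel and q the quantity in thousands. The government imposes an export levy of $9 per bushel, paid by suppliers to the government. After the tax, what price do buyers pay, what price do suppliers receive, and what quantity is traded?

Buyers pay $17.4; suppliers receive $8.4; quantity = 217.4.

Before the tax: set 287 − 4p = 6p + 167 → p* = $12, q* = 239.
With the tax collected from suppliers, supply shifts: qs = 6(p − 9) + 167.
New equilibrium: buyers pay $17.4, suppliers receive $8.4, q = 217.4. (Wedge: pb − ps = 9.)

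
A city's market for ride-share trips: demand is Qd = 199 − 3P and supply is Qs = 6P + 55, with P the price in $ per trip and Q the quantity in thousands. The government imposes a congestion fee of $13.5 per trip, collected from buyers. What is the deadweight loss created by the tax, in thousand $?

Without the tax, 199 − 3P = 6P + 55 gives 9P = 144, so P* = $16 and Q* = 151.
With the tax collected from buyers, demand (in seller-price terms) shifts: Qd = 199 − 3(P + 13.5).
New equilibrium: buyers pay $25, producers receive $11.5, Q = 124. (Wedge: Pb − Ps = 13.5.)
Quantity falls by |ΔQ| = |151 − 124| = 27.
DWL = ½ · t · |ΔQ| = ½ · 13.5 · 27 = $182.25.

Deadweight loss = $182.25 thousand.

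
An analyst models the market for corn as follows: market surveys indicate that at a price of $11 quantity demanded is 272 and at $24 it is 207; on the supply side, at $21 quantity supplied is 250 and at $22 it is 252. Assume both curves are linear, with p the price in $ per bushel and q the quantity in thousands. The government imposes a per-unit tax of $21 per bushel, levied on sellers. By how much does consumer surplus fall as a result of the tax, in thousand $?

Consumer surplus falls by $1362 thousand.

Demand slope: (207 − 272)/(24 − 11) = -5, so qd = 327 − 5p.
Supply slope: (252 − 250)/(22 − 21) = 2, so qs = 2p + 208.
Before the tax: set 327 − 5p = 2p + 208 → p* = $17, q* = 242.
With the tax collected from sellers, supply shifts: qs = 2(p − 21) + 208.
New equilibrium: consumers pay $23, sellers receive $2, q = 212. (Wedge: pb − ps = 21.)
ΔCS is the trapezoid between Q = 212 and Q = 242 of height $6: ½ · (242 + 212) · 6 = $1362.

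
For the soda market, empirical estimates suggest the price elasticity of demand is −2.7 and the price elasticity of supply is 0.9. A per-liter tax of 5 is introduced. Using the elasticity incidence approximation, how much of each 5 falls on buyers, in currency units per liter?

Incidence ratio: buyers' share ≈ εs / (εs + |εd|) = 0.9 / (0.9 + 2.7) = 0.25.
So buyers bear ≈ 0.25 × 5 = 1.25; suppliers bear 3.75.

Buyers bear ≈ 1.25 per liter.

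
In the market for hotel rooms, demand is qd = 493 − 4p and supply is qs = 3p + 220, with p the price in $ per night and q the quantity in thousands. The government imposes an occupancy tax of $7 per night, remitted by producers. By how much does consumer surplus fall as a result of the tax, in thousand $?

Without the tax, 493 − 4p = 3p + 220 gives 7p = 273, so p* = $39 and q* = 337.
With the tax collected from producers, supply shifts: qs = 3(p − 7) + 220.
Solving gives q = 325 with buyers paying $42 and producers receiving $35 (the $7 wedge).
ΔCS is the trapezoid between Q = 325 and Q = 337 of height $3: ½ · (337 + 325) · 3 = $993.

Consumer surplus falls by $993 thousand.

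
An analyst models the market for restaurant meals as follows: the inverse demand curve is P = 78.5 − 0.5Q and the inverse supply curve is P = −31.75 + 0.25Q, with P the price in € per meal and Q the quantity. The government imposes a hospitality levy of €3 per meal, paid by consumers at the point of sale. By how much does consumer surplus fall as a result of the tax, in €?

Consumer surplus falls by €290.

Inverting to Q(P) form: Qd = 157 − 2P; Qs = 4P + 127.
Before the tax: set 157 − 2P = 4P + 127 → P* = €5, Q* = 147.
With the tax collected from consumers, demand (in seller-price terms) shifts: Qd = 157 − 2(P + 3).
New equilibrium: consumers pay €7, sellers receive €4, Q = 143. (Wedge: Pb − Ps = 3.)
ΔCS is the trapezoid between Q = 143 and Q = 147 of height €2: ½ · (147 + 143) · 2 = €290.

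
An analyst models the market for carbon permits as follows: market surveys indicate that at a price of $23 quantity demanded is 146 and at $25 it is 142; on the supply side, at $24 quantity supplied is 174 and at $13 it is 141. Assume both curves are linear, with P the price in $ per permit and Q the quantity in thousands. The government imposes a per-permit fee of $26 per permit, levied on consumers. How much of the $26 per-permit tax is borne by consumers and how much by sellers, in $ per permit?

Demand slope: (142 − 146)/(25 − 23) = -2, so Qd = 192 − 2P.
Supply slope: (141 − 174)/(13 − 24) = 3, so Qs = 3P + 102.
Without the tax, 192 − 2P = 3P + 102 gives 5P = 90, so P* = $18 and Q* = 156.
With the tax collected from consumers, demand (in seller-price terms) shifts: Qd = 192 − 2(P + 26).
New equilibrium: consumers pay $33.6, sellers receive $7.6, Q = 124.8. (Wedge: Pb − Ps = 26.)
Burden on consumers: $15.6; on sellers: $10.4. (They sum to $26.)

Consumers bear $15.6 per permit; sellers bear $10.4 per permit.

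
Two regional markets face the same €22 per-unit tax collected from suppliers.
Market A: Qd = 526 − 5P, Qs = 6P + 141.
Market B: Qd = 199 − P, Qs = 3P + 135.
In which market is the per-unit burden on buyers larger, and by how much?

Market A: pre-tax P* = €35, Q* = 351; post-tax Q = 291; per-unit burden on buyers = €12.
Market B: pre-tax P* = €16, Q* = 183; post-tax Q = 166.5; per-unit burden on buyers = €16.5.
Difference: €12 vs €16.5 → market B is larger by €4.5.

Market B, by €4.5.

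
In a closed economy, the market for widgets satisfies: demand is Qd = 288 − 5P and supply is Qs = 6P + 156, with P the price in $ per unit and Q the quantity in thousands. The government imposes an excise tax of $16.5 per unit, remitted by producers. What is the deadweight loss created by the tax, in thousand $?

Deadweight loss = $371.25 thousand.

Without the tax, 288 − 5P = 6P + 156 gives 11P = 132, so P* = $12 and Q* = 228.
With the tax collected from producers, supply shifts: Qs = 6(P − 16.5) + 156.
Solving gives Q = 183 with consumers paying $21 and producers receiving $4.5 (the $16.5 wedge).
Quantity falls by |ΔQ| = |228 − 183| = 45.
DWL = ½ · t · |ΔQ| = ½ · 16.5 · 45 = $371.25.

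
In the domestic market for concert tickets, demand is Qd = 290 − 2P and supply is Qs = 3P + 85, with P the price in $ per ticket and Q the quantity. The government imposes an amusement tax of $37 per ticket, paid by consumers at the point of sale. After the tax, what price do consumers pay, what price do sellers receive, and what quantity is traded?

Consumers pay $63.2; sellers receive $26.2; quantity = 163.6.

Before the tax: set 290 − 2P = 3P + 85 → P* = $41, Q* = 208.
With the tax collected from consumers, demand (in seller-price terms) shifts: Qd = 290 − 2(P + 37).
New equilibrium: consumers pay $63.2, sellers receive $26.2, Q = 163.6. (Wedge: Pb − Ps = 37.)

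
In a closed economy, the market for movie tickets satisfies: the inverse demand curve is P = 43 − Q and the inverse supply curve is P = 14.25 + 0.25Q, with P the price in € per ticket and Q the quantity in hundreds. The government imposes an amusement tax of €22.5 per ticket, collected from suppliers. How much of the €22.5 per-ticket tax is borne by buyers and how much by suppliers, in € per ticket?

Buyers bear €18 per ticket; suppliers bear €4.5 per ticket.

Inverting to Q(P) form: Qd = 43 − P; Qs = 4P − 57.
Before the tax: set 43 − P = 4P − 57 → P* = €20, Q* = 23.
With the tax collected from suppliers, supply shifts: Qs = 4(P − 22.5) − 57.
Solving gives Q = 5 with buyers paying €38 and suppliers receiving €15.5 (the €22.5 wedge).
Burden on buyers: €18; on suppliers: €4.5. (They sum to €22.5.)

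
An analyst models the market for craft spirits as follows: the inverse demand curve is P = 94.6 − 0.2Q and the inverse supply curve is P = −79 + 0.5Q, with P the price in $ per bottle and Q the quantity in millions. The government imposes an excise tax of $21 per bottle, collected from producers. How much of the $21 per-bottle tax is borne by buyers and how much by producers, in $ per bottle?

Rewrite in direct form: Qd = 473 − 5P and Qs = 2P + 158.
Before the tax: set 473 − 5P = 2P + 158 → P* = $45, Q* = 248.
With the tax collected from producers, supply shifts: Qs = 2(P − 21) + 158.
Solving gives Q = 218 with buyers paying $51 and producers receiving $30 (the $21 wedge).
Burden on buyers: $6; on producers: $15. (They sum to $21.)
The less price-elastic side of the market bears the larger share of a per-unit tax.

Buyers bear $6 per bottle; producers bear $15 per bottle.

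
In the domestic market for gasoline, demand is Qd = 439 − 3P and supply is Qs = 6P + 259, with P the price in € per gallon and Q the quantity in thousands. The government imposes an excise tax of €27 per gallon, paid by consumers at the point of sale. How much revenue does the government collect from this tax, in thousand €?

Before the tax: set 439 − 3P = 6P + 259 → P* = €20, Q* = 379.
With the tax collected from consumers, demand (in seller-price terms) shifts: Qd = 439 − 3(P + 27).
Solving gives Q = 325 with consumers paying €38 and sellers receiving €11 (the €27 wedge).
Revenue = t · Q = 27 · 325 = €8775.

Tax revenue = €8775 thousand.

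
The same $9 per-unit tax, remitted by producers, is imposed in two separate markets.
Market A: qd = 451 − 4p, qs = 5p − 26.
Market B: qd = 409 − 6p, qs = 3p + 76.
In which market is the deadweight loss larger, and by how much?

Market A, by $9.

Market A: pre-tax p* = $53, q* = 239; post-tax q = 219; deadweight loss = $90.
Market B: pre-tax p* = $37, q* = 187; post-tax q = 169; deadweight loss = $81.
Difference: $90 vs $81 → market A is larger by $9.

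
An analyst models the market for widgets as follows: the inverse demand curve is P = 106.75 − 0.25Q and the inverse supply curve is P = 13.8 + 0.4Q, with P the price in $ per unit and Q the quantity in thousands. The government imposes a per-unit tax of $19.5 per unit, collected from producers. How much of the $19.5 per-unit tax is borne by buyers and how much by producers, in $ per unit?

Buyers bear $7.5 per unit; producers bear $12 per unit.

Rewrite in direct form: Qd = 427 − 4P and Qs = 2.5P − 34.5.
Without the tax, 427 − 4P = 2.5P − 34.5 gives 6.5P = 461.5, so P* = $71 and Q* = 143.
With the tax collected from producers, supply shifts: Qs = 2.5(P − 19.5) − 34.5.
Solving gives Q = 113 with buyers paying $78.5 and producers receiving $59 (the $19.5 wedge).
Burden on buyers: $7.5; on producers: $12. (They sum to $19.5.)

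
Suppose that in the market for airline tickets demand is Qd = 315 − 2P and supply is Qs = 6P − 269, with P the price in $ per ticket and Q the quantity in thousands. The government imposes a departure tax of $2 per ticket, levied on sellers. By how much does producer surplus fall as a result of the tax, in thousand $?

Before the tax: set 315 − 2P = 6P − 269 → P* = $73, Q* = 169.
With the tax collected from sellers, supply shifts: Qs = 6(P − 2) − 269.
New equilibrium: buyers pay $74.5, sellers receive $72.5, Q = 166. (Wedge: Pb − Ps = 2.)
ΔPS is the trapezoid between Q = 166 and Q = 169 of height $0.5: ½ · (169 + 166) · 0.5 = $83.75.

Producer surplus falls by $83.75 thousand.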